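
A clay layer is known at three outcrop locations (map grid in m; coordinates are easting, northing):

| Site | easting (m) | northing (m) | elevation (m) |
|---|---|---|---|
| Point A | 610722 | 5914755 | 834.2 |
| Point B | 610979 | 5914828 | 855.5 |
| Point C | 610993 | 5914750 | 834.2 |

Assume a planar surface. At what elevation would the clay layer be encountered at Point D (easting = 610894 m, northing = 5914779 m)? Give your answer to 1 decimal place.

841.6 m

Two edge vectors: Point A→Point B = (257, 73, 21.3), Point A→Point C = (271, -5, 0).
Normal n = (Point A→Point B) × (Point A→Point C) = (106.5, 5772.3, -21068).
So ∂z/∂easting = −n_x/n_z = 0.005055060 and ∂z/∂northing = −n_y/n_z = 0.273984242.
Intercept c from Point A: 834.2 − 3087.24 − 1620549.66 = −1622802.70.
At (610894, 5914779): z = 3088.1 + 1620556.2 − 1622802.70 = 841.6 m.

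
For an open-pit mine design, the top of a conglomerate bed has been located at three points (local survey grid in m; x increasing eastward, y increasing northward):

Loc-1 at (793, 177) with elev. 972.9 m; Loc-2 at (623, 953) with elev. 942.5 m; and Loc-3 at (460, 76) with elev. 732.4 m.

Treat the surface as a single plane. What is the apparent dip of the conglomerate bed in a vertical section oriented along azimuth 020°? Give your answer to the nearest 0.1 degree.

18.8°

Two edge vectors: Loc-1→Loc-2 = (-170, 776, -30.4), Loc-1→Loc-3 = (-333, -101, -240.5).
Normal n = (Loc-1→Loc-2) × (Loc-1→Loc-3) = (-189698.4, -30761.8, 275578).
So ∂z/∂x = −n_x/n_z = 0.68837 and ∂z/∂y = −n_y/n_z = 0.11163.
Unit vector along 020° is (sin 20°, cos 20°) = (0.3420, 0.9397).
Slope in that direction = a·(0.3420) + b·(0.9397) = 0.34033.
Apparent dip = arctan|0.34033| = 18.8° (true dip is 34.9°, so apparent ≤ true as expected).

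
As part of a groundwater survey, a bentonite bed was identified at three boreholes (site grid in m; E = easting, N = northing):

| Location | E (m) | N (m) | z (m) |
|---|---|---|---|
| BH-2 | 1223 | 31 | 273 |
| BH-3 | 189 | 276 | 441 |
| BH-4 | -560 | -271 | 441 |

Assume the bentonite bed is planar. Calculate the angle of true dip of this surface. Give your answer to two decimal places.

11.75°

Let the plane be z = a·E + b·N + c.
BH-3−BH-2: −1034a + 245b = 168;  BH-4−BH-2: −1783a − 302b = 168.
Solving gives a = −0.12267, b = 0.16798.
Gradient magnitude |∇z| = √(a² + b²) = √(0.01505 + 0.02822) = 0.20800.
True dip = arctan(0.20800) = 11.75°, dipping toward SE (azimuth ≈ 144°).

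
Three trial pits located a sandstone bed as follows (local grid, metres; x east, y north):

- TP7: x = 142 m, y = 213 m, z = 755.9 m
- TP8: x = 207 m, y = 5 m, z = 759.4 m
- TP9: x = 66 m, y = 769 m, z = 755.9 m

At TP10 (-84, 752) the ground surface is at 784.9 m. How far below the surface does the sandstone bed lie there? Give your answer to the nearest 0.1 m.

43.6 m

Let the plane be z = a·x + b·y + c.
TP8−TP7: 65a − 208b = 3.5;  TP9−TP7: −76a + 556b = 0.
Solving gives a = 0.09571, b = 0.01308.
Then c = 755.9 − a·142 − b·213 = 739.52.
At (-84, 752): z_contact = −8.04 + 9.84 + 739.52 = 741.32 m.
Depth below ground = 784.9 − 741.32 = 43.6 m.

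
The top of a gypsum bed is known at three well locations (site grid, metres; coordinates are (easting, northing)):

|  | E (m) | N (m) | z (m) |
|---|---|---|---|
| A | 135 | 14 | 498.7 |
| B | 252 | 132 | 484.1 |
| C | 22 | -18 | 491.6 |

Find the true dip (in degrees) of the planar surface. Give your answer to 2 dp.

16.29°

Let the plane be z = a·E + b·N + c.
B−A: 117a + 118b = −14.6;  C−A: −113a − 32b = −7.1.
Solving gives a = 0.13608, b = −0.25865.
Gradient magnitude |∇z| = √(a² + b²) = √(0.01852 + 0.06690) = 0.29227.
True dip = arctan(0.29227) = 16.29°, dipping toward NNW (azimuth ≈ 332°).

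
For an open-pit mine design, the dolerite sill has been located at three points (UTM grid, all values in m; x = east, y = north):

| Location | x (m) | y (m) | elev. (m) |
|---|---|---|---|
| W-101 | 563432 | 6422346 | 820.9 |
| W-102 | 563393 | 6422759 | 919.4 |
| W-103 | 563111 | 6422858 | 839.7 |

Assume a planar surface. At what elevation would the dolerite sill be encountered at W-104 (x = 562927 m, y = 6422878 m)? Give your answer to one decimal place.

Let the plane be z = a·x + b·y + c.
W-102−W-101: −39a + 413b = 98.5;  W-103−W-101: −321a + 512b = 18.8.
Solving gives a = 0.378913903, b = 0.274280005.
Then c = 820.9 − a·563432 − b·6422346 = −1974192.41.
At (562927, 6422878): z = 213300.9 + 1761667.0 − 1974192.41 = 775.5 m.

775.5 m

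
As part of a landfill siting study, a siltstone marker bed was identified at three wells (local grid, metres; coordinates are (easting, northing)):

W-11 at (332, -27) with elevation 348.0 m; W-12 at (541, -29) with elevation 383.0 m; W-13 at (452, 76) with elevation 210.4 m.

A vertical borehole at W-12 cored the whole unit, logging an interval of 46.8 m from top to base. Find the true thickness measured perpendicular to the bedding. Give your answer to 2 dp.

Let the plane be z = a·E + b·N + c.
W-12−W-11: 209a − 2b = 35;  W-13−W-11: 120a + 103b = −137.6.
Solving gives a = 0.15297, b = −1.51415.
|∇z| = √(a²+b²) = 1.52185, so dip δ = arctan(1.52185) = 56.69°.
True thickness = vertical thickness × cos δ = 46.8 × cos 56.69° = 25.70 m.

25.70 m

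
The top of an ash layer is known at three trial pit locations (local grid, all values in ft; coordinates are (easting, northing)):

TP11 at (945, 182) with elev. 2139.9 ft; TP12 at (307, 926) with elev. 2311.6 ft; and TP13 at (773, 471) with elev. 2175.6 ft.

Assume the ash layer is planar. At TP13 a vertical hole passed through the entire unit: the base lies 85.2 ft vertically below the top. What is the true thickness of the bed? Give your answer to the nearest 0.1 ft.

78.4 ft

Two edge vectors: TP11→TP12 = (-638, 744, 171.7), TP11→TP13 = (-172, 289, 35.7).
Normal n = (TP11→TP12) × (TP11→TP13) = (-23060.5, -6755.8, -56414).
So ∂z/∂E = −n_x/n_z = −0.40877 and ∂z/∂N = −n_y/n_z = −0.11975.
|∇z| = √(a²+b²) = 0.42595, so dip δ = arctan(0.42595) = 23.07°.
True thickness = vertical thickness × cos δ = 85.2 × cos 23.07° = 78.4 ft.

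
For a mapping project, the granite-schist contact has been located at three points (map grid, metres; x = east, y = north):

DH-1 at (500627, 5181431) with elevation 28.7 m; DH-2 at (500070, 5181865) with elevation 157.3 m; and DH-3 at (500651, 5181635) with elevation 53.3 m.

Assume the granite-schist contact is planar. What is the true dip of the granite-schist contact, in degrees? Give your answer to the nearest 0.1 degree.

10.5°

Let the plane be z = a·x + b·y + c.
DH-2−DH-1: −557a + 434b = 128.6;  DH-3−DH-1: 24a + 204b = 24.6.
Solving gives a = −0.12542, b = 0.13534.
Gradient magnitude |∇z| = √(a² + b²) = √(0.01573 + 0.01832) = 0.18452.
True dip = arctan(0.18452) = 10.5°, dipping toward SE (azimuth ≈ 137°).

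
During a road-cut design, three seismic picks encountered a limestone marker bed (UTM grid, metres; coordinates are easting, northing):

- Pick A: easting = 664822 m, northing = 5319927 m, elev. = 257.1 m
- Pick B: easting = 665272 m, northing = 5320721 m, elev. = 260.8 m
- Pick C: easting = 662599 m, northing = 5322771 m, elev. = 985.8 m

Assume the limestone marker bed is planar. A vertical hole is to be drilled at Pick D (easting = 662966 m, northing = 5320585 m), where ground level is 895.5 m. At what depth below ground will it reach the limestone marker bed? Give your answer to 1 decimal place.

Let the plane be z = a·easting + b·northing + c.
Pick B−Pick A: 450a + 794b = 3.7;  Pick C−Pick A: −2223a + 2844b = 728.7.
Solving gives a = −0.186565105, b = 0.110395841.
Then c = 257.1 − a·664822 − b·5319927 = −463008.13.
At (662966, 5320585): z_contact = −123686.32 + 587370.45 − 463008.13 = 676.01 m.
Depth below ground = 895.5 − 676.01 = 219.5 m.

219.5 m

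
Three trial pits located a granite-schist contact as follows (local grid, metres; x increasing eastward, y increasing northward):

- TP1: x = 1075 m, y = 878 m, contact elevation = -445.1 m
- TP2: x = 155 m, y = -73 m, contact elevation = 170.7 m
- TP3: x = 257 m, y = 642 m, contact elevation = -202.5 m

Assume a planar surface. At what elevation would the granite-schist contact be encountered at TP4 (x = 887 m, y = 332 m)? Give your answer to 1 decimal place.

-143.3 m

Let the plane be z = a·x + b·y + c.
TP2−TP1: −920a − 951b = 615.8;  TP3−TP1: −818a − 236b = 242.6.
Solving gives a = −0.152254, b = −0.500238.
Then c = -445.1 − a·1075 − b·878 = 157.78.
At (887, 332): z = −135.0 − 166.1 + 157.78 = -143.3 m.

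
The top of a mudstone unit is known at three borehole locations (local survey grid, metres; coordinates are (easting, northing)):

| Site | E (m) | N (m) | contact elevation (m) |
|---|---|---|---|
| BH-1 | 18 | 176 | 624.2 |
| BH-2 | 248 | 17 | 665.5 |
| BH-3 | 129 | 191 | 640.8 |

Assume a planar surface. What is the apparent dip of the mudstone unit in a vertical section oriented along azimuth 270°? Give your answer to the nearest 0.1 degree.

8.8°

Two edge vectors: BH-1→BH-2 = (230, -159, 41.3), BH-1→BH-3 = (111, 15, 16.6).
Normal n = (BH-1→BH-2) × (BH-1→BH-3) = (-3258.9, 766.3, 21099).
So ∂z/∂E = −n_x/n_z = 0.15446 and ∂z/∂N = −n_y/n_z = −0.03632.
Unit vector along 270° is (sin 270°, cos 270°) = (-1.0000, -0.0000).
Slope in that direction = a·(-1.0000) + b·(-0.0000) = −0.15446.
Apparent dip = arctan|0.15446| = 8.8° (true dip is 9.0°, so apparent ≤ true as expected).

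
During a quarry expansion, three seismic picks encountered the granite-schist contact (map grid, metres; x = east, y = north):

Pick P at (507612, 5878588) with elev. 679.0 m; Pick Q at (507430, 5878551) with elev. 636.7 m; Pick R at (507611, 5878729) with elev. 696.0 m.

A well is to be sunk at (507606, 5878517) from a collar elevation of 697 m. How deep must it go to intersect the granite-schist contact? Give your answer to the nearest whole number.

Two edge vectors: Pick P→Pick Q = (-182, -37, -42.3), Pick P→Pick R = (-1, 141, 17).
Normal n = (Pick P→Pick Q) × (Pick P→Pick R) = (5335.3, 3136.3, -25699).
So ∂z/∂x = −n_x/n_z = 0.20760730 and ∂z/∂y = −n_y/n_z = 0.12203977.
Intercept c from Pick P: 679 − 105383.96 − 717421.52 = −822126.47.
At (507606, 5878517): z_contact = 105382.7 + 717412.9 − 822126.47 = 669.1 m.
Depth below ground = 697 − 669.1 = 28 m.

28 m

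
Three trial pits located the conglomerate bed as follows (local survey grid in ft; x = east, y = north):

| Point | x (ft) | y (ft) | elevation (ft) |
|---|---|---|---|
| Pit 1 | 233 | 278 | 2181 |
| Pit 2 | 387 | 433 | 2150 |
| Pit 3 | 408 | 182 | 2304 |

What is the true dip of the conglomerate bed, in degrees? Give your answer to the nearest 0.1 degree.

Let the plane be z = a·x + b·y + c.
Pit 2−Pit 1: 154a + 155b = −31;  Pit 3−Pit 1: 175a − 96b = 123.
Solving gives a = 0.38390, b = −0.58143.
Gradient magnitude |∇z| = √(a² + b²) = √(0.14738 + 0.33806) = 0.69673.
True dip = arctan(0.69673) = 34.9°, dipping toward NNW (azimuth ≈ 327°).

34.9°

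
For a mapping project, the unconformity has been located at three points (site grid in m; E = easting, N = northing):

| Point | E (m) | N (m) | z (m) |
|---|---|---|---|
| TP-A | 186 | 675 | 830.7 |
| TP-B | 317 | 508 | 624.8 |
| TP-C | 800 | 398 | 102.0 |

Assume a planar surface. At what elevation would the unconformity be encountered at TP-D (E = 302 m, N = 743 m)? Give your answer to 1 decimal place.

Let the plane be z = a·E + b·N + c.
TP-B−TP-A: 131a − 167b = −205.9;  TP-C−TP-A: 614a − 277b = −728.7.
Solving gives a = −0.97596, b = 0.46736.
Then c = 830.7 − a·186 − b·675 = 696.76.
At (302, 743): z = −294.7 + 347.2 + 696.76 = 749.3 m.

749.3 m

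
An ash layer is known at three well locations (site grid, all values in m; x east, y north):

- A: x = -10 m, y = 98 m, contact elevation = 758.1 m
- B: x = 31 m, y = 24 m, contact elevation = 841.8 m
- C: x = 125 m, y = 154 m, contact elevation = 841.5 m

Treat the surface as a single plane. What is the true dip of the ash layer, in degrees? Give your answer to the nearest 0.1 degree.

47.5°

Let the plane be z = a·x + b·y + c.
B−A: 41a − 74b = 83.7;  C−A: 135a + 56b = 83.4.
Solving gives a = 0.88384, b = −0.64139.
Gradient magnitude |∇z| = √(a² + b²) = √(0.78116 + 0.41138) = 1.09204.
True dip = arctan(1.09204) = 47.5°, dipping toward NW (azimuth ≈ 306°).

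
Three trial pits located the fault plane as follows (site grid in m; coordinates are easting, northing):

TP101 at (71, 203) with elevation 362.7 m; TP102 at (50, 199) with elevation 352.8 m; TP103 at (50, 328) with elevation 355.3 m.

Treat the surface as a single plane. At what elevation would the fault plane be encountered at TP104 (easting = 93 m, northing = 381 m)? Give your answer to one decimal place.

Two edge vectors: TP101→TP102 = (-21, -4, -9.9), TP101→TP103 = (-21, 125, -7.4).
Normal n = (TP101→TP102) × (TP101→TP103) = (1267.1, 52.5, -2709).
So ∂z/∂easting = −n_x/n_z = 0.46774 and ∂z/∂northing = −n_y/n_z = 0.01938.
Intercept c from TP101: 362.7 − 33.21 − 3.93 = 325.56.
At (93, 381): z = 43.5 + 7.4 + 325.56 = 376.4 m.

376.4 m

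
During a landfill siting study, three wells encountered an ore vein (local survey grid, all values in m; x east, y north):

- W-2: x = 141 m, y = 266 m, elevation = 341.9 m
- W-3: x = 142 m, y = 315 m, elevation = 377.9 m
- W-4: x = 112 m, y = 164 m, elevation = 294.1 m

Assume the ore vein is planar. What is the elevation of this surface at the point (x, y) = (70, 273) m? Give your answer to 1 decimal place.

Let the plane be z = a·x + b·y + c.
W-3−W-2: 1a + 49b = 36;  W-4−W-2: −29a − 102b = −47.8.
Solving gives a = −1.00819, b = 0.75527.
Then c = 341.9 − a·141 − b·266 = 283.15.
At (70, 273): z = −70.6 + 206.2 + 283.15 = 418.8 m.

418.8 m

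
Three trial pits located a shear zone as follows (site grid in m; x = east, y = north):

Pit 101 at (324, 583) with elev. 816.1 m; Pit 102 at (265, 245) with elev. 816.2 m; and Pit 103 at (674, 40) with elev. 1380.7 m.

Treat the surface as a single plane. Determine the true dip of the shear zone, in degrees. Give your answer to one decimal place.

52.2°

Two edge vectors: Pit 101→Pit 102 = (-59, -338, 0.1), Pit 101→Pit 103 = (350, -543, 564.6).
Normal n = (Pit 101→Pit 102) × (Pit 101→Pit 103) = (-190780.5, 33346.4, 150337).
So ∂z/∂x = −n_x/n_z = 1.26902 and ∂z/∂y = −n_y/n_z = −0.22181.
Gradient magnitude |∇z| = √(a² + b²) = √(1.61041 + 0.04920) = 1.28826.
True dip = arctan(1.28826) = 52.2°, dipping toward W (azimuth ≈ 280°).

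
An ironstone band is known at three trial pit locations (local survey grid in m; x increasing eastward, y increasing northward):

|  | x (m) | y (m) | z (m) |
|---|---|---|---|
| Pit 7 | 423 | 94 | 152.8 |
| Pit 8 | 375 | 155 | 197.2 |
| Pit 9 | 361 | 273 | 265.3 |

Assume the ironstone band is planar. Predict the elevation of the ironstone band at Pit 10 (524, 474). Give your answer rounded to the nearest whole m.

339 m

Let the plane be z = a·x + b·y + c.
Pit 8−Pit 7: −48a + 61b = 44.4;  Pit 9−Pit 7: −62a + 179b = 112.5.
Solving gives a = −0.22559, b = 0.55035.
Then c = 152.8 − a·423 − b·94 = 196.49.
At (524, 474): z = −118.2 + 260.9 + 196.49 = 339.1 m.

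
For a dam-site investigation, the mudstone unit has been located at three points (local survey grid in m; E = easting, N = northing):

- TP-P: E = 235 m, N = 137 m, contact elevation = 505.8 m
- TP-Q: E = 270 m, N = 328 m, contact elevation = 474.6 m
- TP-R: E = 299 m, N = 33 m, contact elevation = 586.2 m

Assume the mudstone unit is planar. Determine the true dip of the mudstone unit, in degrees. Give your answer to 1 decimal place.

Two edge vectors: TP-P→TP-Q = (35, 191, -31.2), TP-P→TP-R = (64, -104, 80.4).
Normal n = (TP-P→TP-Q) × (TP-P→TP-R) = (12111.6, -4810.8, -15864).
So ∂z/∂E = −n_x/n_z = 0.76346 and ∂z/∂N = −n_y/n_z = −0.30325.
Gradient magnitude |∇z| = √(a² + b²) = √(0.58288 + 0.09196) = 0.82149.
True dip = arctan(0.82149) = 39.4°, dipping toward WNW (azimuth ≈ 292°).

39.4°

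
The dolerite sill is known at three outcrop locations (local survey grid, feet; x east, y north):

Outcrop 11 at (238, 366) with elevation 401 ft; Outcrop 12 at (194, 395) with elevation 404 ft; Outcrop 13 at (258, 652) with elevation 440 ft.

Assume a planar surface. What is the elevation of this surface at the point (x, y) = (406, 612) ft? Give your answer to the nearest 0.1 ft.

437.7 ft

Let the plane be z = a·x + b·y + c.
Outcrop 12−Outcrop 11: −44a + 29b = 3;  Outcrop 13−Outcrop 11: 20a + 286b = 39.
Solving gives a = 0.02074, b = 0.13491.
Then c = 401 − a·238 − b·366 = 346.69.
At (406, 612): z = 8.4 + 82.6 + 346.69 = 437.7 ft.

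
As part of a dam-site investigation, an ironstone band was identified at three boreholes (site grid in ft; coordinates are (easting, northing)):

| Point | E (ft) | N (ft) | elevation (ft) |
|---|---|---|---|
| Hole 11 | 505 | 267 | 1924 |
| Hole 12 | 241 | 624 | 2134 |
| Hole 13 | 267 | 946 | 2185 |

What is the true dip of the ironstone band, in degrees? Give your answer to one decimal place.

Two edge vectors: Hole 11→Hole 12 = (-264, 357, 210), Hole 11→Hole 13 = (-238, 679, 261).
Normal n = (Hole 11→Hole 12) × (Hole 11→Hole 13) = (-49413, 18924, -94290).
So ∂z/∂E = −n_x/n_z = −0.52405 and ∂z/∂N = −n_y/n_z = 0.20070.
Gradient magnitude |∇z| = √(a² + b²) = √(0.27463 + 0.04028) = 0.56117.
True dip = arctan(0.56117) = 29.3°, dipping toward ESE (azimuth ≈ 111°).

29.3°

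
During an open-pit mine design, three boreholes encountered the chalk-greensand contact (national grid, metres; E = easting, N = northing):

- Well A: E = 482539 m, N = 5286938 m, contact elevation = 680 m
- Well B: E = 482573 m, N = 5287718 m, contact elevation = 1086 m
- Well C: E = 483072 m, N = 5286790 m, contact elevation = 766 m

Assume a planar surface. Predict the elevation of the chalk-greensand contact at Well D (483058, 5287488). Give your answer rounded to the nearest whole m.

1116 m

Two edge vectors: Well A→Well B = (34, 780, 406), Well A→Well C = (533, -148, 86).
Normal n = (Well A→Well B) × (Well A→Well C) = (127168, 213474, -420772).
So ∂z/∂E = −n_x/n_z = 0.30222543 and ∂z/∂N = −n_y/n_z = 0.50733889.
Intercept c from Well A: 680 − 145835.56 − 2682269.26 = −2827424.82.
At (483058, 5287488): z = 145992.4 + 2682548.3 − 2827424.82 = 1115.9 m.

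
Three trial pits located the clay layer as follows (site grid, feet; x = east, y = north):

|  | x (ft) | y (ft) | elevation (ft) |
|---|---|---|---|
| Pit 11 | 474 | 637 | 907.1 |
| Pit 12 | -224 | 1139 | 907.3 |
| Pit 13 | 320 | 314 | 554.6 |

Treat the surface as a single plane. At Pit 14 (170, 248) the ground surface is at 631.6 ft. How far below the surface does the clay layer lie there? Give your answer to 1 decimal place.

218.3 ft

Two edge vectors: Pit 11→Pit 12 = (-698, 502, 0.2), Pit 11→Pit 13 = (-154, -323, -352.5).
Normal n = (Pit 11→Pit 12) × (Pit 11→Pit 13) = (-176890.4, -246075.8, 302762).
So ∂z/∂x = −n_x/n_z = 0.584256 and ∂z/∂y = −n_y/n_z = 0.812770.
Intercept c from Pit 11: 907.1 − 276.94 − 517.73 = 112.43.
At (170, 248): z_contact = 99.32 + 201.57 + 112.43 = 413.32 ft.
Depth below ground = 631.6 − 413.32 = 218.3 ft.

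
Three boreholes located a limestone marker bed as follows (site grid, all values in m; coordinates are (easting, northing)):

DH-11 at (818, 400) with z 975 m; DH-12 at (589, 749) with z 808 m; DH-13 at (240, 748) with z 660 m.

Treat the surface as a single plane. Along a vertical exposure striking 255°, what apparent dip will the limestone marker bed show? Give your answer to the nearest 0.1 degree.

19.7°

Let the plane be z = a·E + b·N + c.
DH-12−DH-11: −229a + 349b = −167;  DH-13−DH-11: −578a + 348b = −315.
Solving gives a = 0.42464, b = −0.19988.
Unit vector along 255° is (sin 255°, cos 255°) = (-0.9659, -0.2588).
Slope in that direction = a·(-0.9659) + b·(-0.2588) = −0.35844.
Apparent dip = arctan|0.35844| = 19.7° (true dip is 25.1°, so apparent ≤ true as expected).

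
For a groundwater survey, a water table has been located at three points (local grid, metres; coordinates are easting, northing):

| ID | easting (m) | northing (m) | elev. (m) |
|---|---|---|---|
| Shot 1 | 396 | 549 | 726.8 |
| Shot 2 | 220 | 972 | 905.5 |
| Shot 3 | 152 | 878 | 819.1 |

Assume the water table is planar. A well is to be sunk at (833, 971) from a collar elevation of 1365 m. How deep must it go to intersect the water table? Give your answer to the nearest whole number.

Two edge vectors: Shot 1→Shot 2 = (-176, 423, 178.7), Shot 1→Shot 3 = (-244, 329, 92.3).
Normal n = (Shot 1→Shot 2) × (Shot 1→Shot 3) = (-19749.4, -27358, 45308).
So ∂z/∂easting = −n_x/n_z = 0.43589 and ∂z/∂northing = −n_y/n_z = 0.60382.
Intercept c from Shot 1: 726.8 − 172.61 − 331.50 = 222.69.
At (833, 971): z_contact = 363.1 + 586.3 + 222.69 = 1172.1 m.
Depth below ground = 1365 − 1172.1 = 193 m.

193 m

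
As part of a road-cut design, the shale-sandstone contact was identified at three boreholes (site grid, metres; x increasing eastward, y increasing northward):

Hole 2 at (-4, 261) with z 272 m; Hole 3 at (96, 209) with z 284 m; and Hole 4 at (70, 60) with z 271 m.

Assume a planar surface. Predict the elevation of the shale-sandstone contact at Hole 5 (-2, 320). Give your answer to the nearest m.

Let the plane be z = a·x + b·y + c.
Hole 3−Hole 2: 100a − 52b = 12;  Hole 4−Hole 2: 74a − 201b = −1.
Solving gives a = 0.15161, b = 0.06079.
Then c = 272 − a·-4 − b·261 = 256.74.
At (-2, 320): z = −0.3 + 19.5 + 256.74 = 275.9 m.

276 m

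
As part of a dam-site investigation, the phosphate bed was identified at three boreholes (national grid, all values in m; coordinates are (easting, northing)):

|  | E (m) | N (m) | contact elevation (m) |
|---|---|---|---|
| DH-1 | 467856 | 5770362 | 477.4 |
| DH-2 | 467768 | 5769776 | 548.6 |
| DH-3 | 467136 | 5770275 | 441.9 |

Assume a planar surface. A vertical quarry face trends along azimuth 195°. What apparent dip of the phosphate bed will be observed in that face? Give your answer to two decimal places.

Let the plane be z = a·E + b·N + c.
DH-2−DH-1: −88a − 586b = 71.2;  DH-3−DH-1: −720a − 87b = −35.5.
Solving gives a = 0.06517, b = −0.13129.
Unit vector along 195° is (sin 195°, cos 195°) = (-0.2588, -0.9659).
Slope in that direction = a·(-0.2588) + b·(-0.9659) = 0.10995.
Apparent dip = arctan|0.10995| = 6.27° (true dip is 8.3°, so apparent ≤ true as expected).

6.27°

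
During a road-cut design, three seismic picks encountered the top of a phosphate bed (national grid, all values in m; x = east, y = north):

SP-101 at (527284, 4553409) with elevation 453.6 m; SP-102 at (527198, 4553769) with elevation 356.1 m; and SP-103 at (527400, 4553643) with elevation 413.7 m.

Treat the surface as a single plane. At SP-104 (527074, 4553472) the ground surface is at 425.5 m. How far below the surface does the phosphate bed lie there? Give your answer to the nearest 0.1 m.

15.6 m

Let the plane be z = a·x + b·y + c.
SP-102−SP-101: −86a + 360b = −97.5;  SP-103−SP-101: 116a + 234b = −39.9.
Solving gives a = 0.136561955, b = −0.238210200.
Then c = 453.6 − a·527284 − b·4553409 = 1013115.13.
At (527074, 4553472): z_contact = 71978.26 − 1084683.47 + 1013115.13 = 409.91 m.
Depth below ground = 425.5 − 409.91 = 15.6 m.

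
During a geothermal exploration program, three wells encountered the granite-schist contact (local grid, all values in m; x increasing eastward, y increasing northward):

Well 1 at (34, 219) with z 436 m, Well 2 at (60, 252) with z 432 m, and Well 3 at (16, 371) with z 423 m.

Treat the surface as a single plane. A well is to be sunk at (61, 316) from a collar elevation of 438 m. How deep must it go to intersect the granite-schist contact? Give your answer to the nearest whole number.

12 m

Let the plane be z = a·x + b·y + c.
Well 2−Well 1: 26a + 33b = −4;  Well 3−Well 1: −18a + 152b = −13.
Solving gives a = −0.03938, b = −0.09019.
Then c = 436 − a·34 − b·219 = 457.09.
At (61, 316): z_contact = −2.4 − 28.5 + 457.09 = 426.2 m.
Depth below ground = 438 − 426.2 = 12 m.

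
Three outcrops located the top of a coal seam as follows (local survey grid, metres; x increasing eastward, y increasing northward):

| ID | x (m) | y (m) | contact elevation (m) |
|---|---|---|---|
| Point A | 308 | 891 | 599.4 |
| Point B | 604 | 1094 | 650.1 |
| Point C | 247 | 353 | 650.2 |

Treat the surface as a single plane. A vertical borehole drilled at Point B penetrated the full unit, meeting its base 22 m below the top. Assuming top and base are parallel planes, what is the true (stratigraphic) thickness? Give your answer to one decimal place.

Let the plane be z = a·x + b·y + c.
Point B−Point A: 296a + 203b = 50.7;  Point C−Point A: −61a − 538b = 50.8.
Solving gives a = 0.25594, b = −0.12344.
|∇z| = √(a²+b²) = 0.28416, so dip δ = arctan(0.28416) = 15.86°.
True thickness = vertical thickness × cos δ = 22 × cos 15.86° = 21.2 m.

21.2 m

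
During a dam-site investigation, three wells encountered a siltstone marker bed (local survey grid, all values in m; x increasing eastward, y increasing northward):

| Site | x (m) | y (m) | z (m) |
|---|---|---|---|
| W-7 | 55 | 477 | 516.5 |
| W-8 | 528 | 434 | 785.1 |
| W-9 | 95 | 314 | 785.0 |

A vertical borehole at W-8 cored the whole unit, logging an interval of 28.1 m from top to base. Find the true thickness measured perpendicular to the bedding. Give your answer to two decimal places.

Let the plane be z = a·x + b·y + c.
W-8−W-7: 473a − 43b = 268.6;  W-9−W-7: 40a − 163b = 268.5.
Solving gives a = 0.42766, b = −1.54229.
|∇z| = √(a²+b²) = 1.60049, so dip δ = arctan(1.60049) = 58.00°.
True thickness = vertical thickness × cos δ = 28.1 × cos 58.00° = 14.89 m.

14.89 m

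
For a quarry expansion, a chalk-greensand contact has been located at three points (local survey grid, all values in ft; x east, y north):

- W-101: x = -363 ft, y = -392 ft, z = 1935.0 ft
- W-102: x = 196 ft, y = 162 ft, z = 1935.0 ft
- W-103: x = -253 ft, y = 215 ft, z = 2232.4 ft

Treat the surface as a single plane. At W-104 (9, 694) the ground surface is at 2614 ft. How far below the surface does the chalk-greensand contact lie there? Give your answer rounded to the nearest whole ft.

Two edge vectors: W-101→W-102 = (559, 554, 0), W-101→W-103 = (110, 607, 297.4).
Normal n = (W-101→W-102) × (W-101→W-103) = (164759.6, -166246.6, 278373).
So ∂z/∂x = −n_x/n_z = −0.59187 and ∂z/∂y = −n_y/n_z = 0.59721.
Intercept c from W-101: 1935 − 214.85 + 234.11 = 1954.26.
At (9, 694): z_contact = −5.3 + 414.5 + 1954.26 = 2363.4 ft.
Depth below ground = 2614 − 2363.4 = 251 ft.

251 ft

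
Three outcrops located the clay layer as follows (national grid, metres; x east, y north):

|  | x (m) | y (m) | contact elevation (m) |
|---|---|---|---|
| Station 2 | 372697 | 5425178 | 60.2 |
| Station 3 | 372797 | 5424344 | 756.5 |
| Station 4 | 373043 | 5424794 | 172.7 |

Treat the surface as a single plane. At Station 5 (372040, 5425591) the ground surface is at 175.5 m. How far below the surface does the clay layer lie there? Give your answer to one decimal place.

Let the plane be z = a·x + b·y + c.
Station 3−Station 2: 100a − 834b = 696.3;  Station 4−Station 2: 346a − 384b = 112.5.
Solving gives a = −0.693761692, b = −0.918076942.
Then c = 60.2 − a·372697 − b·5425178 = 5239353.93.
At (372040, 5425591): z_contact = −258107.10 − 4981109.99 + 5239353.93 = 136.84 m.
Depth below ground = 175.5 − 136.84 = 38.7 m.

38.7 m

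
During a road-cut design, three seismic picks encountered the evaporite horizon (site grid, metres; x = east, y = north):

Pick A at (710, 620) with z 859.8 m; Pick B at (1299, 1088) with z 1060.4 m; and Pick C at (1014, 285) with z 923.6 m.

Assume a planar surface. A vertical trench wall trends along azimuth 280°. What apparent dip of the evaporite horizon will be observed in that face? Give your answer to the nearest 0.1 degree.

15.1°

Let the plane be z = a·x + b·y + c.
Pick B−Pick A: 589a + 468b = 200.6;  Pick C−Pick A: 304a − 335b = 63.8.
Solving gives a = 0.28582, b = 0.06892.
Unit vector along 280° is (sin 280°, cos 280°) = (-0.9848, 0.1736).
Slope in that direction = a·(-0.9848) + b·(0.1736) = −0.26951.
Apparent dip = arctan|0.26951| = 15.1° (true dip is 16.4°, so apparent ≤ true as expected).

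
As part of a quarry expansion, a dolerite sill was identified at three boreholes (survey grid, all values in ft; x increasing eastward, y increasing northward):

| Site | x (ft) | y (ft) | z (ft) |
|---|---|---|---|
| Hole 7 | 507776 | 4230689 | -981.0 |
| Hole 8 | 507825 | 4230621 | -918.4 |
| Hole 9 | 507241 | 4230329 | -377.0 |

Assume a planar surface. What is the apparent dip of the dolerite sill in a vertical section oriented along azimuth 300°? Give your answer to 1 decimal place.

Let the plane be z = a·x + b·y + c.
Hole 8−Hole 7: 49a − 68b = 62.6;  Hole 9−Hole 7: −535a − 360b = 604.
Solving gives a = −0.34313, b = −1.16785.
Unit vector along 300° is (sin 300°, cos 300°) = (-0.8660, 0.5000).
Slope in that direction = a·(-0.8660) + b·(0.5000) = −0.28676.
Apparent dip = arctan|0.28676| = 16.0° (true dip is 50.6°, so apparent ≤ true as expected).

16.0°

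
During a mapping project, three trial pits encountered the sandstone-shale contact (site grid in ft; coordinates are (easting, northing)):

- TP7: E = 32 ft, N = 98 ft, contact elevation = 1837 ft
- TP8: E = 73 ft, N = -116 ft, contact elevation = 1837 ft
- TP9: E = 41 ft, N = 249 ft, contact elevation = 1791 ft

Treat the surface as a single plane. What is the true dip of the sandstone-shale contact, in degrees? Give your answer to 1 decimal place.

Let the plane be z = a·E + b·N + c.
TP8−TP7: 41a − 214b = 0;  TP9−TP7: 9a + 151b = −46.
Solving gives a = −1.21276, b = −0.23235.
Gradient magnitude |∇z| = √(a² + b²) = √(1.47079 + 0.05399) = 1.23482.
True dip = arctan(1.23482) = 51.0°, dipping toward E (azimuth ≈ 079°).

51.0°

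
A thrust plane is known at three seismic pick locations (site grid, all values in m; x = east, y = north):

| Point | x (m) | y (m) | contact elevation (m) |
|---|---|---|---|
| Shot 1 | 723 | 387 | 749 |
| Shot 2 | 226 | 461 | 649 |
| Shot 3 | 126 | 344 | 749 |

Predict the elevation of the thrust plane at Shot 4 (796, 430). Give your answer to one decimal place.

714.6 m

Two edge vectors: Shot 1→Shot 2 = (-497, 74, -100), Shot 1→Shot 3 = (-597, -43, 0).
Normal n = (Shot 1→Shot 2) × (Shot 1→Shot 3) = (-4300, 59700, 65549).
So ∂z/∂x = −n_x/n_z = 0.06560 and ∂z/∂y = −n_y/n_z = −0.91077.
Intercept c from Shot 1: 749 − 47.43 + 352.47 = 1054.04.
At (796, 430): z = 52.2 − 391.6 + 1054.04 = 714.6 m.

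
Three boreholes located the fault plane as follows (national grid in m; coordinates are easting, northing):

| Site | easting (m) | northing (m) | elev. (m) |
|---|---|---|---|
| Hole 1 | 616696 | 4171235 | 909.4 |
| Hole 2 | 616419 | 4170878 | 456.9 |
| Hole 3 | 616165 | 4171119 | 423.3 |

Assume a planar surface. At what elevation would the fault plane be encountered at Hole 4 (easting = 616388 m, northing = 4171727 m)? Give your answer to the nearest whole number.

1003 m

Let the plane be z = a·easting + b·northing + c.
Hole 2−Hole 1: −277a − 357b = −452.5;  Hole 3−Hole 1: −531a − 116b = −486.1.
Solving gives a = 0.76887414, b = 0.67092959.
Then c = 909.4 − a·616696 − b·4171235 = −3271857.19.
At (616388, 4171727): z = 473924.8 + 2798935.1 − 3271857.19 = 1002.7 m.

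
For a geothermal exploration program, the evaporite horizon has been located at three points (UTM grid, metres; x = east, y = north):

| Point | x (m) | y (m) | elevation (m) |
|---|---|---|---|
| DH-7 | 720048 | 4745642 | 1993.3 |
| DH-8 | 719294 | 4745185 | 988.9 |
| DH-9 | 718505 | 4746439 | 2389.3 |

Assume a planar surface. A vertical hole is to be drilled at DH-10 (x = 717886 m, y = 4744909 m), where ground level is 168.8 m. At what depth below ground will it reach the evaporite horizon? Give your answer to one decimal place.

Two edge vectors: DH-7→DH-8 = (-754, -457, -1004.4), DH-7→DH-9 = (-1543, 797, 396).
Normal n = (DH-7→DH-8) × (DH-7→DH-9) = (619534.8, 1848373.2, -1306089).
So ∂z/∂x = −n_x/n_z = 0.474343479 and ∂z/∂y = −n_y/n_z = 1.415196974.
Intercept c from DH-7: 1993.3 − 341550.07 − 6716018.20 = −7055574.97.
At (717886, 4744909): z_contact = 340524.54 + 6714980.86 − 7055574.97 = -69.57 m.
Depth below ground = 168.8 − (-69.57) = 238.4 m.

238.4 m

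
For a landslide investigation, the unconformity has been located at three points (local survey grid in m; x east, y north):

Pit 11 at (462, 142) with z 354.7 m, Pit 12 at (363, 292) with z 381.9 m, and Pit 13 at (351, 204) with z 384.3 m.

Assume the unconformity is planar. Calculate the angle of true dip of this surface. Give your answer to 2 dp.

14.69°

Let the plane be z = a·x + b·y + c.
Pit 12−Pit 11: −99a + 150b = 27.2;  Pit 13−Pit 11: −111a + 62b = 29.6.
Solving gives a = −0.26195, b = 0.00845.
Gradient magnitude |∇z| = √(a² + b²) = √(0.06862 + 0.00007) = 0.26208.
True dip = arctan(0.26208) = 14.69°, dipping toward E (azimuth ≈ 092°).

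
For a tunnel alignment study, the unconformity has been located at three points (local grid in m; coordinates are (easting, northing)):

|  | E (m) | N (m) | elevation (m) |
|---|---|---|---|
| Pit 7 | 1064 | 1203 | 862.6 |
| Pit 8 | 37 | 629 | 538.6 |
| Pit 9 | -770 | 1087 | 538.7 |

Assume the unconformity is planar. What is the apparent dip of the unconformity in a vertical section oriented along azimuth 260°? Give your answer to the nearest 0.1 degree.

11.6°

Two edge vectors: Pit 7→Pit 8 = (-1027, -574, -324), Pit 7→Pit 9 = (-1834, -116, -323.9).
Normal n = (Pit 7→Pit 8) × (Pit 7→Pit 9) = (148334.6, 261570.7, -933584).
So ∂z/∂E = −n_x/n_z = 0.15889 and ∂z/∂N = −n_y/n_z = 0.28018.
Unit vector along 260° is (sin 260°, cos 260°) = (-0.9848, -0.1736).
Slope in that direction = a·(-0.9848) + b·(-0.1736) = −0.20513.
Apparent dip = arctan|0.20513| = 11.6° (true dip is 17.9°, so apparent ≤ true as expected).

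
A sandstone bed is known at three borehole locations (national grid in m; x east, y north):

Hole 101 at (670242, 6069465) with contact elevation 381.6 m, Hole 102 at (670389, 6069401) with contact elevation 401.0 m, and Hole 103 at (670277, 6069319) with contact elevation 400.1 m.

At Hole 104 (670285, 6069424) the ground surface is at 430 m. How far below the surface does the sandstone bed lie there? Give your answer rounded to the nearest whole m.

40 m

Let the plane be z = a·x + b·y + c.
Hole 102−Hole 101: 147a − 64b = 19.4;  Hole 103−Hole 101: 35a − 146b = 18.5.
Solving gives a = 0.08575590, b = −0.10615441.
Then c = 381.6 − a·670242 − b·6069465 = 587204.85.
At (670285, 6069424): z_contact = 57480.9 − 644296.1 + 587204.85 = 389.6 m.
Depth below ground = 430 − 389.6 = 40 m.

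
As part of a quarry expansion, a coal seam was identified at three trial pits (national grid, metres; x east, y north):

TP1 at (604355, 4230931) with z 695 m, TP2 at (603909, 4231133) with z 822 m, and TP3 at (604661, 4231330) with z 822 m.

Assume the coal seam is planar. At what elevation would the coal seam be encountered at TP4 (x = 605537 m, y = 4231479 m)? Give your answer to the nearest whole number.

790 m

Let the plane be z = a·x + b·y + c.
TP2−TP1: −446a + 202b = 127;  TP3−TP1: 306a + 399b = 127.
Solving gives a = −0.10434757, b = 0.39832170.
Then c = 695 − a·604355 − b·4230931 = −1621513.64.
At (605537, 4231479): z = −63186.3 + 1685489.9 − 1621513.64 = 789.9 m.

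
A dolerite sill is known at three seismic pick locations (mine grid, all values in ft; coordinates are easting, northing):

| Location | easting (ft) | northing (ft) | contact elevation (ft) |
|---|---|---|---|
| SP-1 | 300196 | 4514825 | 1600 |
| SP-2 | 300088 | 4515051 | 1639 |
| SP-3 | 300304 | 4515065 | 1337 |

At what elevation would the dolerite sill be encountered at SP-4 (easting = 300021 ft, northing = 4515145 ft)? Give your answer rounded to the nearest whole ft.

Let the plane be z = a·easting + b·northing + c.
SP-2−SP-1: −108a + 226b = 39;  SP-3−SP-1: 108a + 240b = −263.
Solving gives a = −1.36699253, b = −0.48068670.
Then c = 1600 − a·300196 − b·4514825 = 2582182.00.
At (300021, 4515145): z = −410126.5 − 2170370.1 + 2582182.00 = 1685.4 ft.

1685 ft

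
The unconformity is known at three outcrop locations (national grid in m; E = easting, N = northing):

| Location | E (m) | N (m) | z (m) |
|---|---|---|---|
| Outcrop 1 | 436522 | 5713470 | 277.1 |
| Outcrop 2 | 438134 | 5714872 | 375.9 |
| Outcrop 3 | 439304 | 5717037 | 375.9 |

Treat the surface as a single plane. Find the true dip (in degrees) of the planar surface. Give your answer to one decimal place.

Two edge vectors: Outcrop 1→Outcrop 2 = (1612, 1402, 98.8), Outcrop 1→Outcrop 3 = (2782, 3567, 98.8).
Normal n = (Outcrop 1→Outcrop 2) × (Outcrop 1→Outcrop 3) = (-213902, 115596, 1849640).
So ∂z/∂E = −n_x/n_z = 0.11565 and ∂z/∂N = −n_y/n_z = −0.06250.
Gradient magnitude |∇z| = √(a² + b²) = √(0.01337 + 0.00391) = 0.13145.
True dip = arctan(0.13145) = 7.5°, dipping toward WNW (azimuth ≈ 298°).

7.5°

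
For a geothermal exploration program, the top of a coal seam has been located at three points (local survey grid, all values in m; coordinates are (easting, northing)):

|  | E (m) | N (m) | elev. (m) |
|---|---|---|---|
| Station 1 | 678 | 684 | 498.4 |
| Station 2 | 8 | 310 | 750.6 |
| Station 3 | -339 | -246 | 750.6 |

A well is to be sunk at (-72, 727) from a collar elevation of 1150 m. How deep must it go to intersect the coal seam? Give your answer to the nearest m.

Two edge vectors: Station 1→Station 2 = (-670, -374, 252.2), Station 1→Station 3 = (-1017, -930, 252.2).
Normal n = (Station 1→Station 2) × (Station 1→Station 3) = (140223.2, -87513.4, 242742).
So ∂z/∂E = −n_x/n_z = −0.57766 and ∂z/∂N = −n_y/n_z = 0.36052.
Intercept c from Station 1: 498.4 + 391.66 − 246.60 = 643.46.
At (-72, 727): z_contact = 41.6 + 262.1 + 643.46 = 947.2 m.
Depth below ground = 1150 − 947.2 = 203 m.

203 m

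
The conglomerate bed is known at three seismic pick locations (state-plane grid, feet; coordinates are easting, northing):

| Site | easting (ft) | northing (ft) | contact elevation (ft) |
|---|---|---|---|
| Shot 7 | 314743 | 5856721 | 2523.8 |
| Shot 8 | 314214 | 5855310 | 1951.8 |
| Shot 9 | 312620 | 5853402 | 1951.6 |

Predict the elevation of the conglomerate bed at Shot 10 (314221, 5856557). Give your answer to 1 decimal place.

2862.6 ft

Two edge vectors: Shot 7→Shot 8 = (-529, -1411, -572), Shot 7→Shot 9 = (-2123, -3319, -572.2).
Normal n = (Shot 7→Shot 8) × (Shot 7→Shot 9) = (-1091093.8, 911662.2, -1239802).
So ∂z/∂easting = −n_x/n_z = −0.880054880 and ∂z/∂northing = −n_y/n_z = 0.735328867.
Intercept c from Shot 7: 2523.8 + 276991.11 − 4306616.02 = −4027101.10.
At (314221, 5856557): z = −276531.7 + 4306495.4 − 4027101.10 = 2862.6 ft.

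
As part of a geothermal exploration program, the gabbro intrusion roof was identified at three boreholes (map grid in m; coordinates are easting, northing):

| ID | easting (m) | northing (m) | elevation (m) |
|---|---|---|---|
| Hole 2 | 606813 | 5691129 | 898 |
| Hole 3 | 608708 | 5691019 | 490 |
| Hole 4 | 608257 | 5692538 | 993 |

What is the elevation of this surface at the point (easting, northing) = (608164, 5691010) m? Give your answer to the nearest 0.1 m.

596.1 m

Two edge vectors: Hole 2→Hole 3 = (1895, -110, -408), Hole 2→Hole 4 = (1444, 1409, 95).
Normal n = (Hole 2→Hole 3) × (Hole 2→Hole 4) = (564422, -769177, 2828895).
So ∂z/∂easting = −n_x/n_z = −0.199520307 and ∂z/∂northing = −n_y/n_z = 0.271900159.
Intercept c from Hole 2: 898 + 121071.52 − 1547418.88 = −1425449.36.
At (608164, 5691010): z = −121341.1 + 1547386.5 − 1425449.36 = 596.1 m.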